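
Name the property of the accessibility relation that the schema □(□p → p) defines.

This is the T□ axiom.
Its frame correspondent is shift-reflexivity — ∀x ∀y (Rxy → Ryy).

shift-reflexivity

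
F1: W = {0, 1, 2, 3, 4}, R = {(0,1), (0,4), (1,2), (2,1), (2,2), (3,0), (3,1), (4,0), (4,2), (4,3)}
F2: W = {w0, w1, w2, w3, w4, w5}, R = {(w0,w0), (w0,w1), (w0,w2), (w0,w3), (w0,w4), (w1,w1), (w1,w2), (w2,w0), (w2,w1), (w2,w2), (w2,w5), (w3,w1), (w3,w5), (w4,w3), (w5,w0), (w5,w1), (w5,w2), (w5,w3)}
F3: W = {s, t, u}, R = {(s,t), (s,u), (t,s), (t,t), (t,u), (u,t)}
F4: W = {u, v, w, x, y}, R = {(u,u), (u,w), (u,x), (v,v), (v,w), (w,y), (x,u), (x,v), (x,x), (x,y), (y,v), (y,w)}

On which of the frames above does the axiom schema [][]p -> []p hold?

F3

The schema corresponds to density: forall x forall y (Rxy -> exists z (Rxz & Rzy)).
F1: fails — R01 but no z with R0z and Rz1.
F2: fails — Rw3w5 but no z with Rw3z and Rzw5.
F3: satisfies the condition.
F4: fails — Rwy but no z with Rwz and Rzy.
Valid on: F3.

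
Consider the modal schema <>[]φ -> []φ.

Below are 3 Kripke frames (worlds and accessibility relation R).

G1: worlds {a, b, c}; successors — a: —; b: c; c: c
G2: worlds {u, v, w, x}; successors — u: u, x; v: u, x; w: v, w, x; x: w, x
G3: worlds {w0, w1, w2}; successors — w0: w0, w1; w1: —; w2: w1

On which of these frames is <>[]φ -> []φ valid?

G1

The schema corresponds to the Euclidean property: forall x forall y forall z (Rxy & Rxz -> Ryz).
G1: condition met.
G2: fails — Rux and Ruu but not Rxu.
G3: fails — Rw0w1 and Rw0w1 but not Rw1w1.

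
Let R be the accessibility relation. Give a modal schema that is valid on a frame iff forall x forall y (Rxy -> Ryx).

s → □◇s

This is symmetry; the standard corresponding axiom is B: s → □◇s.
Suppose s→□◇s is valid. Take Rxy and set V(s)={x}. Then s at x, so □◇s at x, so ◇s at y, so some z with Ryz has s; z=x, i.e. Ryx.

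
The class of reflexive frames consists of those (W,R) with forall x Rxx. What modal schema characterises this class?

□r → r

A defining formula is □r → r (the T axiom).
Suppose □r→r is valid. At any x set V(r)={w : Rxw}. Then □r holds at x, so r holds at x, i.e. Rxx.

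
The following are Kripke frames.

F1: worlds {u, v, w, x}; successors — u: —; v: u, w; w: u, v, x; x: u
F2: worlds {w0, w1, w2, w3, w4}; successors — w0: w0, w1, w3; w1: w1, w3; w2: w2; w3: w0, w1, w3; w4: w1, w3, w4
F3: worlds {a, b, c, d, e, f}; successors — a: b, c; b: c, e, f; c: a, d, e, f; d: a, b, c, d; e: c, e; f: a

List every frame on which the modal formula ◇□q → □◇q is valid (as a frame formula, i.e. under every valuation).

Frame correspondent (Sahlqvist): ∀x ∀y ∀z (Rxy ∧ Rxz → ∃w (Ryw ∧ Rzw)) — i.e. convergence.
F1: fails — Rvw and Rvu but w and u have no common successor.
F2: satisfies the condition.
F3: fails — Rbf and Rbe but f and e have no common successor.

F2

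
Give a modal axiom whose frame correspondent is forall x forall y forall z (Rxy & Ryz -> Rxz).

□r → □□r

This is transitivity; the standard corresponding axiom is 4: □r → □□r.
Suppose □r→□□r is valid. Take Rxy, Ryz and set V(r)={w : Rxw}. Then □r at x, so □□r at x, so □r at y, so r at z, i.e. Rxz.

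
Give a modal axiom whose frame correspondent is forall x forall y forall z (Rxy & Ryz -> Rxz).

A defining formula is □s → □□s (the 4 axiom).

□s → □□s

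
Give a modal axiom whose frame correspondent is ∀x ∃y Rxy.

A defining formula is □s → ◇s (the D axiom).
Suppose □s→◇s is valid. At any x set V(s)=W. Then □s at x, so ◇s at x, so x has a successor.

□s → ◇s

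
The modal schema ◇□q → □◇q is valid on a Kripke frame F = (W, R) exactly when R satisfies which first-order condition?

convergence

This is the .2 axiom.
Its frame correspondent is convergence — ∀x ∀y ∀z (Rxy ∧ Rxz → ∃w (Ryw ∧ Rzw)).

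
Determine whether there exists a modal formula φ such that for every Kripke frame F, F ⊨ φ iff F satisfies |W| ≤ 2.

No

If a class were modally definable it would be closed under disjoint unions (Goldblatt–Thomason).
Any modal formula valid on each of 3 disjoint one-world frames is valid on their disjoint union (validity is preserved under disjoint unions). Each one-world frame has |W|=1≤2, but the union has |W|=3.
So the class is not modally definable.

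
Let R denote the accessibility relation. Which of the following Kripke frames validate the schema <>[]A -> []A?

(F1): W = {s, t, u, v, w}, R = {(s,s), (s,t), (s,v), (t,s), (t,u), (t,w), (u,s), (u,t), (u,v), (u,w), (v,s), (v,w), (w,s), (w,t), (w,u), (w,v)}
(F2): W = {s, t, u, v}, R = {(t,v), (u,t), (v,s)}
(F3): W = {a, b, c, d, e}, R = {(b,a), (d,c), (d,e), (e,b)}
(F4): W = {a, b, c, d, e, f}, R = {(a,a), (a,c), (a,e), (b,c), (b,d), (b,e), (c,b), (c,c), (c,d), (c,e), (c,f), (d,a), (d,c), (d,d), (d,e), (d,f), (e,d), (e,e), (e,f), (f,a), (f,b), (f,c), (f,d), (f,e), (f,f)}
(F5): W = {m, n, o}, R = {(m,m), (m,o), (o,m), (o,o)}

(F5)

The schema corresponds to the Euclidean property: forall x forall y forall z (Rxy & Rxz -> Ryz).
(F1): fails — Rsv and Rsv but not Rvv.
(F2): fails — Rtv and Rtv but not Rvv.
(F3): fails — Rba and Rba but not Raa.
(F4): fails — Rae and Raa but not Rea.
(F5): ✓.
Valid on: (F5).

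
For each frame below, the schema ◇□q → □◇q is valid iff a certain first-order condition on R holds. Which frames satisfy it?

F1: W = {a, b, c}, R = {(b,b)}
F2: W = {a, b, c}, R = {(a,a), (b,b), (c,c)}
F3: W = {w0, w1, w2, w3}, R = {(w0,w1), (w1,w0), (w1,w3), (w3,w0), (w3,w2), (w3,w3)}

The schema corresponds to convergence: ∀x ∀y ∀z (Rxy ∧ Rxz → ∃w (Ryw ∧ Rzw)).
F1: ✓.
F2: ✓.
F3: fails — Rw1w0 and Rw1w3 but w0 and w3 have no common successor.

F1, F2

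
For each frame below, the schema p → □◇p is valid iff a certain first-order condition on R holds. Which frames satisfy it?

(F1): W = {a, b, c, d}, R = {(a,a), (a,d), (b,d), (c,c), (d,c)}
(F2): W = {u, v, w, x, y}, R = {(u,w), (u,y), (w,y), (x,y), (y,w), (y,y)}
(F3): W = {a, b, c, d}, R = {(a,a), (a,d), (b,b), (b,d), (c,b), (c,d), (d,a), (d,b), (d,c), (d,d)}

none

This is the axiom for symmetry; its first-order frame correspondent is ∀x ∀y (Rxy → Ryx).
(F1): fails — Rdc but not Rcd.
(F2): fails — Ruw but not Rwu.
(F3): fails — Rcb but not Rbc.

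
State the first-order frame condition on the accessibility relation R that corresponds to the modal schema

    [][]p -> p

forall x exists w (x R^2 w & x = w)

This is a Sahlqvist (Geach-type) schema ◇^0□^2p → □^0◇^0p.
Minimal-valuation argument: fix x; take any y with xR^0y and any z with xR^0z. Set V(p) to the set of worlds R-reachable from y in exactly 2 steps. Then □^2p holds at y, so the antecedent holds at x; validity forces ◇^0p at z, giving a w with zR^0w and yR^2w.
First-order correspondent: forall x exists w (x R^2 w & x = w).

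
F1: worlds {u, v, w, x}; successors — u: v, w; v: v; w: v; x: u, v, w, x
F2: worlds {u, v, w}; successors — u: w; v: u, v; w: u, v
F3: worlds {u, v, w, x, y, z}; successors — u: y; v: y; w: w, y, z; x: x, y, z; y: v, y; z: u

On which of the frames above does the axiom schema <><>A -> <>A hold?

F1

The schema corresponds to transitivity: forall x forall y forall z (Rxy & Ryz -> Rxz).
F1: ✓.
F2: fails — Ruw and Rwu but not Ruu.
F3: fails — Rxz and Rzu but not Rxu.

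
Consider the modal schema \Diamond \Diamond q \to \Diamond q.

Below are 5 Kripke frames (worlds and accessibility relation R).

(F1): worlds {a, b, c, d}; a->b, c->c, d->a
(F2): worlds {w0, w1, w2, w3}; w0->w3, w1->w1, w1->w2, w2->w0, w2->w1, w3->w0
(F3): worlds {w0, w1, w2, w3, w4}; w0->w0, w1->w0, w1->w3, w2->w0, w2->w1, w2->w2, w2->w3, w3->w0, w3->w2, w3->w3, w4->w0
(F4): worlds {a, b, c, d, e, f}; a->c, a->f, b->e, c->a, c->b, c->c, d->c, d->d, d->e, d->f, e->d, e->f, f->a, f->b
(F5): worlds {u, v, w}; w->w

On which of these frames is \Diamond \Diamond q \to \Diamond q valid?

(F5)

The schema corresponds to transitivity: \forall x \forall y \forall z (Rxy \wedge Ryz \to Rxz).
(F1): fails — Rda and Rab but not Rdb.
(F2): fails — Rw1w2 and Rw2w0 but not Rw1w0.
(F3): fails — Rw3w2 and Rw2w1 but not Rw3w1.
(F4): fails — Rdc and Rcb but not Rdb.
(F5): condition met.
Valid on: (F5).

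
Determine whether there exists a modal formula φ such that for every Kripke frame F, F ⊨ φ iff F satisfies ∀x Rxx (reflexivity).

Definable; □q → q defines it

The condition is reflexivity. A defining modal formula is □q → q.
Suppose □q→q is valid. At any x set V(q)={w : Rxw}. Then □q holds at x, so q holds at x, i.e. Rxx.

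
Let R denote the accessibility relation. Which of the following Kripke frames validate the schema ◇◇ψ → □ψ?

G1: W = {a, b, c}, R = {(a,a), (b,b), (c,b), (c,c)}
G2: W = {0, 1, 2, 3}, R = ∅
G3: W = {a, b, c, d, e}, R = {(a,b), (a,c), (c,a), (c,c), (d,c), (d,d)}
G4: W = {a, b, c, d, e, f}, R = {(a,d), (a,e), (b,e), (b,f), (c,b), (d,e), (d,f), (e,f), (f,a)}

Frame correspondent (Sahlqvist): ∀x ∀y ∀z ((xR²y ∧ xRz) → ∃w (y = w ∧ z = w)) — i.e. a generalized confluence (Geach) condition.
G1: fails — cR²b, cRc but b ≠ c.
G2: condition met.
G3: fails — aR²a, aRb but a ≠ b.
G4: fails — aR²e, aRd but e ≠ d.

G2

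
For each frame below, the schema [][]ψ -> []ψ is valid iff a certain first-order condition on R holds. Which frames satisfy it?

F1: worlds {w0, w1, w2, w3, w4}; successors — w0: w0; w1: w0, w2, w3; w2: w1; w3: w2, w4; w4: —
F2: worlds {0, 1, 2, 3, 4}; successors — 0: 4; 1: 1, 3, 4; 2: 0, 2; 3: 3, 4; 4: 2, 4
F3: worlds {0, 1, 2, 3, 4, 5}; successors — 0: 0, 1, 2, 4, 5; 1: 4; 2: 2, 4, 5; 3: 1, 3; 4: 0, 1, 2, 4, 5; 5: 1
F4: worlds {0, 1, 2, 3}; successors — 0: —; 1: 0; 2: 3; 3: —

F2

Frame correspondent (Sahlqvist): forall x forall y (Rxy -> exists z (Rxz & Rzy)) — i.e. density.
F1: fails — Rw3w2 but no z with Rw3z and Rzw2.
F2: condition met.
F3: fails — R51 but no z with R5z and Rz1.
F4: fails — R10 but no z with R1z and Rz0.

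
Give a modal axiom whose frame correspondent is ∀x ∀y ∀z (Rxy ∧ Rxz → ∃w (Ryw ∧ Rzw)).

◇□r → □◇r

This is convergence; the standard corresponding axiom is .2: ◇□r → □◇r.
Suppose ◇□r→□◇r is valid. Take Rxy, Rxz and set V(r)={w : Ryw}. Then □r at y so ◇□r at x, so □◇r at x, so ◇r at z, giving w with Rzw and Ryw.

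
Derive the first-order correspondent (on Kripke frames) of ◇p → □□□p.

This is a Sahlqvist (Geach-type) schema ◇^1□^0p → □^3◇^0p.
First-order correspondent: ∀x ∀y ∀z ((xRy ∧ xR³z) → ∃w (y = w ∧ z = w)).

∀x ∀y ∀z ((xRy ∧ xR³z) → ∃w (y = w ∧ z = w))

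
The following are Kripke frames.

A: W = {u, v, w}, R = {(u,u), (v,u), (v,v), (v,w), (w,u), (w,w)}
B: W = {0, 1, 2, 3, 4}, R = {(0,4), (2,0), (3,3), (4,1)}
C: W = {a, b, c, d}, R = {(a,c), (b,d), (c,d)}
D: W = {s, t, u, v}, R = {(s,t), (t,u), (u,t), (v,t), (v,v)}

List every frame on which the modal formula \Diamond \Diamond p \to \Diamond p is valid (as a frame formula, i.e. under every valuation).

A

The schema corresponds to transitivity: \forall x \forall y \forall z (Rxy \wedge Ryz \to Rxz).
A: condition met.
B: fails — R04 and R41 but not R01.
C: fails — Rac and Rcd but not Rad.
D: fails — Rut and Rtu but not Ruu.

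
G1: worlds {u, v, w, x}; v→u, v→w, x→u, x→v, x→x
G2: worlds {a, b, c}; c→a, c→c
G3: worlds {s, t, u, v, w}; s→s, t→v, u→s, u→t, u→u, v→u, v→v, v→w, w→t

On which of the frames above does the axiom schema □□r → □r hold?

The schema corresponds to density: ∀x ∀y (Rxy → ∃z (Rxz ∧ Rzy)).
G1: fails — Rvw but no z with Rvz and Rzw.
G2: condition met.
G3: fails — Rwt but no z with Rwz and Rzt.
Valid on: G2.

G2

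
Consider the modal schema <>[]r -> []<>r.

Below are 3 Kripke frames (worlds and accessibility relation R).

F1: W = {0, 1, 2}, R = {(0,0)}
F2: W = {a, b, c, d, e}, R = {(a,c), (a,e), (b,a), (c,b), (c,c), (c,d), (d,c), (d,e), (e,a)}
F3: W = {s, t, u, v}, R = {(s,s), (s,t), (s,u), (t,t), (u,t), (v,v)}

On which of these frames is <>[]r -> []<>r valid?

F1, F3

Frame correspondent (Sahlqvist): forall x forall y forall z (Rxy & Rxz -> exists w (Ryw & Rzw)) — i.e. convergence.
F1: ✓.
F2: fails — Rae and Rac but e and c have no common successor.
F3: ✓.
Valid on: F1, F3.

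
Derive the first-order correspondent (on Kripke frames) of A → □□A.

∀x ∀z (xR²z → ∃w (x = w ∧ z = w))

This is a Sahlqvist (Geach-type) schema ◇^0□^0A → □^2◇^0A.
First-order correspondent: ∀x ∀z (xR²z → ∃w (x = w ∧ z = w)).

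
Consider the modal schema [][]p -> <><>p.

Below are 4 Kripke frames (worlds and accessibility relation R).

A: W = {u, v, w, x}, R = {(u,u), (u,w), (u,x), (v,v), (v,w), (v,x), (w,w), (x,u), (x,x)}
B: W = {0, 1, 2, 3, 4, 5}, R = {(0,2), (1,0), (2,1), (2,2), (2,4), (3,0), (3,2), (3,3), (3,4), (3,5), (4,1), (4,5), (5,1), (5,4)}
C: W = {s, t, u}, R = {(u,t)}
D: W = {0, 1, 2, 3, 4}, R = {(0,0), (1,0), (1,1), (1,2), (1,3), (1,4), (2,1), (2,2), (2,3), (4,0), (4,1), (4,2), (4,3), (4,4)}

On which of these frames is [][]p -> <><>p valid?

This is the axiom for a generalized confluence (Geach) condition; its first-order frame correspondent is forall x exists w (x R^2 w & x R^2 w).
A: ✓.
B: ✓.
C: fails — at s but no w with sR²w and sR²w.
D: fails — at 3 but no w with 3R²w and 3R²w.
Valid on: A, B.

A, B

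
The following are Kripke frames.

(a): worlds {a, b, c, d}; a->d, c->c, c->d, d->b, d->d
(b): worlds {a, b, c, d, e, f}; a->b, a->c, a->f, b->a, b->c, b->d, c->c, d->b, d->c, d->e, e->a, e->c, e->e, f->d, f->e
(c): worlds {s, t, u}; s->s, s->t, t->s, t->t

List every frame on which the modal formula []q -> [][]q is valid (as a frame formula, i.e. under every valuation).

(c)

Frame correspondent (Sahlqvist): forall x forall y forall z (Rxy & Ryz -> Rxz) — i.e. transitivity.
(a): fails — Rcd and Rdb but not Rcb.
(b): fails — Rde and Rea but not Rda.
(c): holds.
Valid on: (c).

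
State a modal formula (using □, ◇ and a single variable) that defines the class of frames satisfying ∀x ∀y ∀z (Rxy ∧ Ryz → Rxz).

This is transitivity; the standard corresponding axiom is 4: □ψ → □□ψ.

□ψ → □□ψ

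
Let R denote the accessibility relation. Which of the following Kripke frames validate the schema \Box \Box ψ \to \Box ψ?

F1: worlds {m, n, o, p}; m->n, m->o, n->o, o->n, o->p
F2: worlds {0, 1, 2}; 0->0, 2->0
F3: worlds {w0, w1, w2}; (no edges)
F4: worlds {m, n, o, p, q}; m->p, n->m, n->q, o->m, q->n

The schema corresponds to density: \forall x \forall y (Rxy \to \exists z (Rxz \wedge Rzy)).
F1: fails — Ron but no z with Roz and Rzn.
F2: ✓.
F3: ✓.
F4: fails — Rom but no z with Roz and Rzm.
Valid on: F2, F3.

F2, F3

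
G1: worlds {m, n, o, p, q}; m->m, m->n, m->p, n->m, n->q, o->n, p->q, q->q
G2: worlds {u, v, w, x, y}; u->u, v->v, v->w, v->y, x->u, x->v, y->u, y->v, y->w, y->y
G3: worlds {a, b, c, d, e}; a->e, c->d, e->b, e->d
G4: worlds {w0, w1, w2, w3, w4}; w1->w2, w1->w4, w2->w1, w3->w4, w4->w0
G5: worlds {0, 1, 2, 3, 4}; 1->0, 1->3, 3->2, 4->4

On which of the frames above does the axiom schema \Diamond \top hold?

Frame correspondent (Sahlqvist): \forall x \exists y Rxy — i.e. seriality.
G1: holds.
G2: fails — world w has no successor.
G3: fails — world b has no successor.
G4: fails — world w0 has no successor.
G5: fails — world 0 has no successor.
Valid on: G1.

G1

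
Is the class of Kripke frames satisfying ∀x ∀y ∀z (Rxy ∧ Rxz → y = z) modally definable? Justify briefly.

The condition is partial functionality. A defining modal formula is ◇r → □r.

Yes, by ◇r → □r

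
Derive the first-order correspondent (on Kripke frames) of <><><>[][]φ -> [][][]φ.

forall x forall y forall z ((x R^3 y & x R^3 z) -> exists w (y R^2 w & z = w))

This is a Sahlqvist (Geach-type) schema ◇^3□^2φ → □^3◇^0φ.
Minimal-valuation argument: fix x; take any y with xR^3y and any z with xR^3z. Set V(φ) to the set of worlds R-reachable from y in exactly 2 steps. Then □^2φ holds at y, so the antecedent holds at x; validity forces ◇^0φ at z, giving a w with zR^0w and yR^2w.
First-order correspondent: forall x forall y forall z ((x R^3 y & x R^3 z) -> exists w (y R^2 w & z = w)).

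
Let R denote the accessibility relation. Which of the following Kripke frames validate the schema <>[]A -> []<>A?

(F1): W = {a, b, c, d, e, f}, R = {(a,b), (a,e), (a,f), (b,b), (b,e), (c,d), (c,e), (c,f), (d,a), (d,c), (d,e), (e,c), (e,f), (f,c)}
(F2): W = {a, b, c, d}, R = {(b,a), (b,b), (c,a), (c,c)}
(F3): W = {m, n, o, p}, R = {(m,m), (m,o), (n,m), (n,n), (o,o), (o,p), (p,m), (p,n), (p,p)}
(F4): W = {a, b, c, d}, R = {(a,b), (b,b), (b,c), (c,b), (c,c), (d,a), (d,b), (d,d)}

(F3), (F4)

The schema corresponds to convergence: forall x forall y forall z (Rxy & Rxz -> exists w (Ryw & Rzw)).
(F1): fails — Rab and Rae but b and e have no common successor.
(F2): fails — Rba and Rba but a and a have no common successor.
(F3): ✓.
(F4): ✓.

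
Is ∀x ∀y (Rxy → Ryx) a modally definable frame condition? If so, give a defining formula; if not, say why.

Yes: it is symmetry, defined by the B schema p → □◇p.
Suppose p→□◇p is valid. Take Rxy and set V(p)={x}. Then p at x, so □◇p at x, so ◇p at y, so some z with Ryz has p; z=x, i.e. Ryx.

Yes, by p → □◇p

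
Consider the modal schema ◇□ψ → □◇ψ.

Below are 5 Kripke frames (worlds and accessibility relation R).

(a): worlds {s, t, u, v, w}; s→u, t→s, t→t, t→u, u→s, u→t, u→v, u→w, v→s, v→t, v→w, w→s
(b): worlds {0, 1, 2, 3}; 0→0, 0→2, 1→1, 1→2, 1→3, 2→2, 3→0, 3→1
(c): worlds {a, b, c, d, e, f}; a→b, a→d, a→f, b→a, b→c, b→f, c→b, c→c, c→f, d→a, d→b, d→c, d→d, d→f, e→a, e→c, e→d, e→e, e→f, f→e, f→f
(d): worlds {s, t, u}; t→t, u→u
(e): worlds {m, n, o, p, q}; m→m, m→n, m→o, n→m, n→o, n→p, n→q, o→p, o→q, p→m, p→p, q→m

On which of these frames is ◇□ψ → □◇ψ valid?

(c), (d)

This is the axiom for convergence; its first-order frame correspondent is ∀x ∀y ∀z (Rxy ∧ Rxz → ∃w (Ryw ∧ Rzw)).
(a): fails — Rts and Rtu but s and u have no common successor.
(b): fails — R12 and R13 but 2 and 3 have no common successor.
(c): satisfies the condition.
(d): satisfies the condition.
(e): fails — Rmo and Rmm but o and m have no common successor.
Valid on: (c), (d).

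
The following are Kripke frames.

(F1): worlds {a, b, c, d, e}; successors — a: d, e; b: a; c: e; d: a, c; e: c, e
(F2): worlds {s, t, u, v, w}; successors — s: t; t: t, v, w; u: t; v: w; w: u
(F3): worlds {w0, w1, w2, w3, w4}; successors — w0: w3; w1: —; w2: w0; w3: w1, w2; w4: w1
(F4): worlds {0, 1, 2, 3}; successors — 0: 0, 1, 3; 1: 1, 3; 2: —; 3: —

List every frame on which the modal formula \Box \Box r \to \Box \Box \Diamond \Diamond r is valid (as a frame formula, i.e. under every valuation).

(F1)

Frame correspondent (Sahlqvist): \forall x \forall z (x R^2 z \to \exists w (x R^2 w \wedge z R^2 w)) — i.e. a generalized confluence (Geach) condition.
(F1): condition met.
(F2): fails — sR²v but no w* with sR²w* and vR²w*.
(F3): fails — w0R²w1 but no w with w0R²w and w1R²w.
(F4): fails — 0R²3 but no w with 0R²w and 3R²w.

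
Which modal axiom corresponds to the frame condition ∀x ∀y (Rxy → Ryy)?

□(□q → q)

This is shift-reflexivity; the standard corresponding axiom is T□: □(□q → q).
Suppose □(□q→q) is valid. Take Rxy and set V(q)={w : Ryw}. Then at y, □q holds; since □(□q→q) at x, □q→q at y, so q at y, i.e. Ryy.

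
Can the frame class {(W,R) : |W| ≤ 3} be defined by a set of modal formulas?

Any modally definable frame class is closed under disjoint unions.
Any modal formula valid on each of 4 disjoint one-world frames is valid on their disjoint union (validity is preserved under disjoint unions). Each one-world frame has |W|=1≤3, but the union has |W|=4.
So no modal formula (or set of formulas) defines exactly the |W|≤3 frames.

Not modally definable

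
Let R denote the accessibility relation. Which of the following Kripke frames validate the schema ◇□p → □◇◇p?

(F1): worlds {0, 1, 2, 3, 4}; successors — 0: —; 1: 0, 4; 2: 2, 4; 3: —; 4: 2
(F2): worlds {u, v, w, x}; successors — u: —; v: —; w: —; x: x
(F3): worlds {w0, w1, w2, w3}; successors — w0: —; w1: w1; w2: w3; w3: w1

Frame correspondent (Sahlqvist): ∀x ∀y ∀z ((xRy ∧ xRz) → ∃w (yRw ∧ zR²w)) — i.e. a generalized confluence (Geach) condition.
(F1): fails — 1R0, 1R0 but no w with 0Rw and 0R²w.
(F2): condition met.
(F3): condition met.
Valid on: (F2), (F3).

(F2), (F3)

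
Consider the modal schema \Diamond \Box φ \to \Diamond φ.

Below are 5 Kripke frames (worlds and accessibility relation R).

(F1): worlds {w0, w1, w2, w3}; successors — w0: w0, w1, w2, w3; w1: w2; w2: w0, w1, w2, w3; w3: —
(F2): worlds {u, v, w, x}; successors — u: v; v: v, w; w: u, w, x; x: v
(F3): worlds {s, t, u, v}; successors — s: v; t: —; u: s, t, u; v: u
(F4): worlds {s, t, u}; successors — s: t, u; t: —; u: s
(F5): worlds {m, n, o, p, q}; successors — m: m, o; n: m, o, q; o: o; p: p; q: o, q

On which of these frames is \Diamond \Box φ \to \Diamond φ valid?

The schema corresponds to a generalized confluence (Geach) condition: \forall x \forall y (xRy \to \exists w (yRw \wedge xRw)).
(F1): fails — w0Rw3 but no w with w3Rw and w0Rw.
(F2): fails — wRu but no t with uRt and wRt.
(F3): fails — sRv but no w with vRw and sRw.
(F4): fails — sRt but no w with tRw and sRw.
(F5): holds.

(F5)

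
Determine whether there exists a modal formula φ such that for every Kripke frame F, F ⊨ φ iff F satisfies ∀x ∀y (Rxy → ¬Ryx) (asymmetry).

Not modally definable

If a class were modally definable it would be closed under surjective bounded morphisms (Goldblatt–Thomason).
The 5-cycle (worlds a,b,c,d,e with a→b→c→d→e→a) is asymmetric. Mapping every world to a single reflexive point • is a surjective bounded morphism, and the reflexive point is not asymmetric (R•• but asymmetry requires ¬R••).
Hence asymmetry is not modally definable.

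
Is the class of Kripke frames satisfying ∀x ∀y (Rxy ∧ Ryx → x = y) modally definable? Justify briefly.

Not modally definable

Any modally definable frame class is closed under surjective bounded morphisms.
The 4-cycle (worlds a,b,c,d with a→b→c→d→a) is antisymmetric. Sending even-indexed worlds to s and odd-indexed worlds to t is a surjective bounded morphism onto the two-world frame with s↔t, which is not antisymmetric.
Hence antisymmetry is not modally definable.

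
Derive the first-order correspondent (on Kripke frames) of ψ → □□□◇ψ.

This is a Sahlqvist (Geach-type) schema ◇^0□^0ψ → □^3◇^1ψ.
Minimal-valuation argument: fix x; take any y with xR^0y and any z with xR^3z. Set V(ψ) to the set of worlds R-reachable from y in exactly 0 steps. Then □^0ψ holds at y, so the antecedent holds at x; validity forces ◇^1ψ at z, giving a w with zR^1w and yR^0w.
First-order correspondent: ∀x ∀z (xR³z → ∃w (x = w ∧ zRw)).

∀x ∀z (xR³z → ∃w (x = w ∧ zRw))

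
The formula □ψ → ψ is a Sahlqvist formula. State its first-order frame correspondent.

reflexivity

This is the T axiom.
Its frame correspondent is reflexivity — ∀x Rxx.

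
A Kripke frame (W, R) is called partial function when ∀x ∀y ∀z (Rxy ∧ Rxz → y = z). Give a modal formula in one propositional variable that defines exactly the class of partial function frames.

◇p → □p

The condition is partial functionality. The CD schema ◇p → □p defines it.
Suppose ◇p→□p is valid. Take Rxy, Rxz and set V(p)={y}. Then ◇p at x, so □p at x, so p at z, i.e. z=y.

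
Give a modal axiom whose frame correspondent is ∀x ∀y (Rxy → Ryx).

ψ → □◇ψ

The condition is symmetry. The B schema ψ → □◇ψ defines it.
Suppose ψ→□◇ψ is valid. Take Rxy and set V(ψ)={x}. Then ψ at x, so □◇ψ at x, so ◇ψ at y, so some z with Ryz has ψ; z=x, i.e. Ryx.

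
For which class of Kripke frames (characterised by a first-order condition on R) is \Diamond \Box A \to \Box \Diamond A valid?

Suppose ◇□A→□◇A is valid. Take Rxy, Rxz and set V(A)={w : Ryw}. Then □A at y so ◇□A at x, so □◇A at x, so ◇A at z, giving w with Rzw and Ryw.

Convergence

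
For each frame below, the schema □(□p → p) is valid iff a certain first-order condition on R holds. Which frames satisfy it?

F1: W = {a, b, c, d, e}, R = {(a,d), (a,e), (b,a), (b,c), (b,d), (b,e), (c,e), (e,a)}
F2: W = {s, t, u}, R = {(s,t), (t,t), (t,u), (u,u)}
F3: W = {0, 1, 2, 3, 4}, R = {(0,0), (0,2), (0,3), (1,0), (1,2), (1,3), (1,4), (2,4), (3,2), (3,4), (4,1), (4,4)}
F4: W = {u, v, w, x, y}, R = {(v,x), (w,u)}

The schema corresponds to shift-reflexivity: ∀x ∀y (Rxy → Ryy).
F1: fails — Rbc but not Rcc.
F2: ✓.
F3: fails — R32 but not R22.
F4: fails — Rvx but not Rxx.
Valid on: F2.

F2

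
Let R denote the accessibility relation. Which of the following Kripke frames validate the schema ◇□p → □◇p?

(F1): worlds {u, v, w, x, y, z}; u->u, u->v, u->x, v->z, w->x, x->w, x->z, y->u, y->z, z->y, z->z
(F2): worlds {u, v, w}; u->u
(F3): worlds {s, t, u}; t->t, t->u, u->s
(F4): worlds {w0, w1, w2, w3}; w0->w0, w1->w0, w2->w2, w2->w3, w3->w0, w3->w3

The schema corresponds to convergence: ∀x ∀y ∀z (Rxy ∧ Rxz → ∃w (Ryw ∧ Rzw)).
(F1): fails — Ruv and Ruu but v and u have no common successor.
(F2): holds.
(F3): fails — Rtt and Rtu but t and u have no common successor.
(F4): holds.

(F2), (F4)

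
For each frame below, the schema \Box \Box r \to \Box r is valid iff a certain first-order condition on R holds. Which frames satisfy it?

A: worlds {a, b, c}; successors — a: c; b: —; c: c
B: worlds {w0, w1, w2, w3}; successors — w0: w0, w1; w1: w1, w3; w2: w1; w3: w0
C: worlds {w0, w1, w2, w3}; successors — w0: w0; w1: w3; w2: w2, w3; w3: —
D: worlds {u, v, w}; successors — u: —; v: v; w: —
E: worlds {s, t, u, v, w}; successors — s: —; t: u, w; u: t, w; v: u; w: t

A, B, D

Frame correspondent (Sahlqvist): \forall x \forall y (Rxy \to \exists z (Rxz \wedge Rzy)) — i.e. density.
A: holds.
B: holds.
C: fails — Rw1w3 but no z with Rw1z and Rzw3.
D: holds.
E: fails — Rwt but no z with Rwz and Rzt.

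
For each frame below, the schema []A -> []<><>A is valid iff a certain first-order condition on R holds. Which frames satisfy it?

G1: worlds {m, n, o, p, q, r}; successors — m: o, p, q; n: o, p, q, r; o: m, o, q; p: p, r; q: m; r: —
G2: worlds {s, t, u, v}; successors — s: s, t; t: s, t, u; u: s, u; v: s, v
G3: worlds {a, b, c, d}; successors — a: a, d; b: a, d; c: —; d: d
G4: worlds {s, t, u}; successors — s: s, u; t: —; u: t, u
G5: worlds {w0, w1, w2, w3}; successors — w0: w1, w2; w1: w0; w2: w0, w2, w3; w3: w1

This is the axiom for a generalized confluence (Geach) condition; its first-order frame correspondent is forall x forall z (xRz -> exists w (xRw & z R^2 w)).
G1: fails — nRr but no w with nRw and rR²w.
G2: ✓.
G3: ✓.
G4: fails — uRt but no w with uRw and tR²w.
G5: ✓.
Valid on: G2, G3, G5.

G2, G3, G5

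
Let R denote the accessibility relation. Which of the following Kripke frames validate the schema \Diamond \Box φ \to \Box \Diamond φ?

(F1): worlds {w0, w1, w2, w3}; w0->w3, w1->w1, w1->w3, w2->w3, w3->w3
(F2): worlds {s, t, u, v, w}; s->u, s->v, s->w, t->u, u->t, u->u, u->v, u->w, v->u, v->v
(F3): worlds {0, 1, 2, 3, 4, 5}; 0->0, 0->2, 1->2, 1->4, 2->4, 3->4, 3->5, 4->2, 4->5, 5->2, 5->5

Frame correspondent (Sahlqvist): \forall x \forall y \forall z (Rxy \wedge Rxz \to \exists w (Ryw \wedge Rzw)) — i.e. convergence.
(F1): satisfies the condition.
(F2): fails — Rsv and Rsw but v and w have no common successor.
(F3): fails — R00 and R02 but 0 and 2 have no common successor.
Valid on: (F1).

(F1)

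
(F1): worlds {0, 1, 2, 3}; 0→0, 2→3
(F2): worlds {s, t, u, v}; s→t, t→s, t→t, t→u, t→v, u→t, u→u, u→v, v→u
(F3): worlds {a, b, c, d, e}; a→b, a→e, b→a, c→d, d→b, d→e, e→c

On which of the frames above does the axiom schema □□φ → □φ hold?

(F2)

The schema corresponds to density: ∀x ∀y (Rxy → ∃z (Rxz ∧ Rzy)).
(F1): fails — R23 but no z with R2z and Rz3.
(F2): ✓.
(F3): fails — Rcd but no z with Rcz and Rzd.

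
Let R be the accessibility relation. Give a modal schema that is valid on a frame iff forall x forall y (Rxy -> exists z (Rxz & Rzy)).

□□q → □q

This is density; the standard corresponding axiom is C4: □□q → □q.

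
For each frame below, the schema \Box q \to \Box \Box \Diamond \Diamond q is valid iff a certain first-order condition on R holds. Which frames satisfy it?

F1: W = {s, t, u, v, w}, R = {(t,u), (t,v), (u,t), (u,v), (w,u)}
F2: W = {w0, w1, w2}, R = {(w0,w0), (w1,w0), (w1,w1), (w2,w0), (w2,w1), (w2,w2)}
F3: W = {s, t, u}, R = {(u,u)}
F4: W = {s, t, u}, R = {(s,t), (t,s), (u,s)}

Frame correspondent (Sahlqvist): \forall x \forall z (x R^2 z \to \exists w (xRw \wedge z R^2 w)) — i.e. a generalized confluence (Geach) condition.
F1: fails — tR²v but no w* with tRw* and vR²w*.
F2: satisfies the condition.
F3: satisfies the condition.
F4: fails — sR²s but no w with sRw and sR²w.

F2, F3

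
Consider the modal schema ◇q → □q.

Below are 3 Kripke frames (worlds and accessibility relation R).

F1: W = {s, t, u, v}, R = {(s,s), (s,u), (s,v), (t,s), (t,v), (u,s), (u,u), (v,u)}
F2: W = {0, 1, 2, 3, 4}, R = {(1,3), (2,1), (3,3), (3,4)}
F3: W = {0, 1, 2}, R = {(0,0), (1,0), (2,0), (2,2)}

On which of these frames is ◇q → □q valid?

none

This is the axiom for partial functionality; its first-order frame correspondent is ∀x ∀y ∀z (Rxy ∧ Rxz → y = z).
F1: fails — s sees both s and u.
F2: fails — 3 sees both 3 and 4.
F3: fails — 2 sees both 0 and 2.
Valid on no frame.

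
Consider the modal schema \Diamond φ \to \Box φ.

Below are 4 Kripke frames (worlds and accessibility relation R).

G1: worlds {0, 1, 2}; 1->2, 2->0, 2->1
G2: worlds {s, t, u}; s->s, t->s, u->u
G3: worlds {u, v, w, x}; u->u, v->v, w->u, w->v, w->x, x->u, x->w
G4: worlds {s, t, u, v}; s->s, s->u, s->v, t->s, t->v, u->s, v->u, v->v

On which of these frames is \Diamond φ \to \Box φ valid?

G2

Frame correspondent (Sahlqvist): \forall x \forall y \forall z (Rxy \wedge Rxz \to y = z) — i.e. partial functionality.
G1: fails — 2 sees both 0 and 1.
G2: satisfies the condition.
G3: fails — w sees both u and v.
G4: fails — s sees both s and u.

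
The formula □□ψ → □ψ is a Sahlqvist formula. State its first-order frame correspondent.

Density

Suppose □□ψ→□ψ is valid. Take Rxy and set V(ψ)={w : xR²w}. Then □□ψ at x, so □ψ at x, so ψ at y, i.e. ∃z(Rxz∧Rzy).
Conversely, any frame satisfying ∀x ∀y (Rxy → ∃z (Rxz ∧ Rzy)) validates the schema.
Frame condition: ∀x ∀y (Rxy → ∃z (Rxz ∧ Rzy)).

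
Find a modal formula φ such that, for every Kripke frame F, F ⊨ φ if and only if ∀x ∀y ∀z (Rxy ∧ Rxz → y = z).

◇q → □q

This is partial functionality; the standard corresponding axiom is CD: ◇q → □q.
Suppose ◇q→□q is valid. Take Rxy, Rxz and set V(q)={y}. Then ◇q at x, so □q at x, so q at z, i.e. z=y.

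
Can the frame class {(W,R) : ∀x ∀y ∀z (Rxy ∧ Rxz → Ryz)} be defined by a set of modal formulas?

Yes: it is the Euclidean property, defined by the 5 schema ◇p → □◇p.

Yes — defined by ◇p → □◇p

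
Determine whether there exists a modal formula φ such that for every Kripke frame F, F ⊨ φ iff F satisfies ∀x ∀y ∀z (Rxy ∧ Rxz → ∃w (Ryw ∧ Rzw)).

Yes — defined by ◇□q → □◇q

Yes: it is convergence, defined by the .2 schema ◇□q → □◇q.
Suppose ◇□q→□◇q is valid. Take Rxy, Rxz and set V(q)={w : Ryw}. Then □q at y so ◇□q at x, so □◇q at x, so ◇q at z, giving w with Rzw and Ryw.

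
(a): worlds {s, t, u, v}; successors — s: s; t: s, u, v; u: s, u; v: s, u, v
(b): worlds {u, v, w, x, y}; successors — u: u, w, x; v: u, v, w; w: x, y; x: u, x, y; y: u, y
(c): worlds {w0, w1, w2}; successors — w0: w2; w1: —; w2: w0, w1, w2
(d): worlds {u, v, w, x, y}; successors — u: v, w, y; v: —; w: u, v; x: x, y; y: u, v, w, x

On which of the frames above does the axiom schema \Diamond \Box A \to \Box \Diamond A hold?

Frame correspondent (Sahlqvist): \forall x \forall y \forall z (Rxy \wedge Rxz \to \exists w (Ryw \wedge Rzw)) — i.e. convergence.
(a): satisfies the condition.
(b): fails — Rvv and Rvw but v and w have no common successor.
(c): fails — Rw2w2 and Rw2w1 but w2 and w1 have no common successor.
(d): fails — Ruv and Ruv but v and v have no common successor.
Valid on: (a).

(a)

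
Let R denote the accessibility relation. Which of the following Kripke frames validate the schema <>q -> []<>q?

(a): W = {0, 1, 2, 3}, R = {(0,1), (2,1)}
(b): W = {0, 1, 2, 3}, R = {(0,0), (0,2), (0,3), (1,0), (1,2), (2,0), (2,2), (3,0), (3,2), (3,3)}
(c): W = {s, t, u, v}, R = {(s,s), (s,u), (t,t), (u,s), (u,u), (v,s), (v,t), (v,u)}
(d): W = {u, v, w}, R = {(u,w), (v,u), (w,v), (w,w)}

none

Frame correspondent (Sahlqvist): forall x forall y forall z (Rxy & Rxz -> Ryz) — i.e. the Euclidean property.
(a): fails — R01 and R01 but not R11.
(b): fails — R02 and R03 but not R23.
(c): fails — Rvt and Rvu but not Rtu.
(d): fails — Rvu and Rvu but not Ruu.
Valid on no frame.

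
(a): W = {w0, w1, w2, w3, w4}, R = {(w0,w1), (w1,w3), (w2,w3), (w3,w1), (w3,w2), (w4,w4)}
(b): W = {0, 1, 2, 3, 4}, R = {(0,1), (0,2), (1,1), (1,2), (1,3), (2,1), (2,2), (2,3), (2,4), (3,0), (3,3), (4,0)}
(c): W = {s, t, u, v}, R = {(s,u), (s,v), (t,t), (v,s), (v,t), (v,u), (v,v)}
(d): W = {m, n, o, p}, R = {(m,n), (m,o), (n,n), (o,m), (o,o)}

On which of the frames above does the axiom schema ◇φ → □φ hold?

This is the axiom for partial functionality; its first-order frame correspondent is ∀x ∀y ∀z (Rxy ∧ Rxz → y = z).
(a): fails — w3 sees both w1 and w2.
(b): fails — 0 sees both 1 and 2.
(c): fails — s sees both u and v.
(d): fails — m sees both n and o.
Valid on no frame.

none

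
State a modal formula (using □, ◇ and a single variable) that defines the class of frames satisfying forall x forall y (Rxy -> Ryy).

□(□q → q)

A defining formula is □(□q → q) (the T□ axiom).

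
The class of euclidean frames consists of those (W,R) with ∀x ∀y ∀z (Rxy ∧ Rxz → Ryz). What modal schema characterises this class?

This is the Euclidean property; the standard corresponding axiom is 5: ◇p → □◇p.

◇p → □◇p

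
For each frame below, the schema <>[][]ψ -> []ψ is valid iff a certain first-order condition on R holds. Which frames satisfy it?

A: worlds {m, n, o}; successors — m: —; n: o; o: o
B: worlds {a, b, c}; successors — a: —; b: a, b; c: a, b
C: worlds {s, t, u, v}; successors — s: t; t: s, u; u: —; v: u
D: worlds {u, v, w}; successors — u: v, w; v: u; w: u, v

The schema corresponds to a generalized confluence (Geach) condition: forall x forall y forall z ((xRy & xRz) -> exists w (y R^2 w & z = w)).
A: satisfies the condition.
B: fails — bRa, bRa but no w with aR²w and a=w.
C: fails — tRu, tRs but no w with uR²w and s=w.
D: fails — wRv, wRu but no t with vR²t and u=t.
Valid on: A.

A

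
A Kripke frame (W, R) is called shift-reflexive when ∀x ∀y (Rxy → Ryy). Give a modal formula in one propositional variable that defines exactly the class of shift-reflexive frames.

This is shift-reflexivity; the standard corresponding axiom is T□: □(□q → q).

□(□q → q)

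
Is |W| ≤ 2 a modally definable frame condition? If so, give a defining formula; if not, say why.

Modal frame validity is preserved under disjoint unions.
Any modal formula valid on each of 3 disjoint one-world frames is valid on their disjoint union (validity is preserved under disjoint unions). Each one-world frame has |W|=1≤2, but the union has |W|=3.
So the class is not modally definable.

No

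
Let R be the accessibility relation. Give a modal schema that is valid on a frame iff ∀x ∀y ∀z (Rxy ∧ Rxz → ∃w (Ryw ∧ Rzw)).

◇□r → □◇r

The condition is convergence. The .2 schema ◇□r → □◇r defines it.
Suppose ◇□r→□◇r is valid. Take Rxy, Rxz and set V(r)={w : Ryw}. Then □r at y so ◇□r at x, so □◇r at x, so ◇r at z, giving w with Rzw and Ryw.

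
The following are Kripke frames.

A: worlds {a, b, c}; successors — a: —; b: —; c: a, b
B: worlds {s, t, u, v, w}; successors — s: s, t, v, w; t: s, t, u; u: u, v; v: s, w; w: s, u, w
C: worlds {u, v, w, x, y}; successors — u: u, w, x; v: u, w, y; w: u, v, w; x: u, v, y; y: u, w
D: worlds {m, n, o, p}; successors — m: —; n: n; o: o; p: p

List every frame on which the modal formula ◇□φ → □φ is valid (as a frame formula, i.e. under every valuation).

Frame correspondent (Sahlqvist): ∀x ∀y ∀z (Rxy ∧ Rxz → Ryz) — i.e. the Euclidean property.
A: fails — Rca and Rca but not Raa.
B: fails — Rsv and Rsv but not Rvv.
C: fails — Ruw and Rux but not Rwx.
D: condition met.

D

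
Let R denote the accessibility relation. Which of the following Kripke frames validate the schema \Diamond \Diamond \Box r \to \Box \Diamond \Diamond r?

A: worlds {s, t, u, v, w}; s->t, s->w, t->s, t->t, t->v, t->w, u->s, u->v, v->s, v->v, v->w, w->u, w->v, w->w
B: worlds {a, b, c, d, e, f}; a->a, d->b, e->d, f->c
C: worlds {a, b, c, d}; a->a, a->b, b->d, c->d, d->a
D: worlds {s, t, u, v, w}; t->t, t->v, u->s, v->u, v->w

A

Frame correspondent (Sahlqvist): \forall x \forall y \forall z ((x R^2 y \wedge xRz) \to \exists w (yRw \wedge z R^2 w)) — i.e. a generalized confluence (Geach) condition.
A: holds.
B: fails — eR²b, eRd but no w with bRw and dR²w.
C: fails — aR²b, aRb but no w with bRw and bR²w.
D: fails — tR²t, tRv but no w* with tRw* and vR²w*.
Valid on: A.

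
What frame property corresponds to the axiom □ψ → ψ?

Suppose □ψ→ψ is valid. At any x set V(ψ)={w : Rxw}. Then □ψ holds at x, so ψ holds at x, i.e. Rxx.
The converse is a direct semantic check.
So the correspondent is reflexivity.

reflexivity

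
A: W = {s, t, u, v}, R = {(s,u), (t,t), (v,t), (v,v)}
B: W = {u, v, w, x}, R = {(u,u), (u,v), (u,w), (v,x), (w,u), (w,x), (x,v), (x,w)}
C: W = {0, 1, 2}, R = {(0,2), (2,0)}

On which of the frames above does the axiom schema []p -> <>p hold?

Frame correspondent (Sahlqvist): forall x exists y Rxy — i.e. seriality.
A: fails — world u has no successor.
B: holds.
C: fails — world 1 has no successor.

B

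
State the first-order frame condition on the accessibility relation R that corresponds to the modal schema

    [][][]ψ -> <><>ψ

forall x exists w (x R^3 w & x R^2 w)

This is a Sahlqvist (Geach-type) schema ◇^0□^3ψ → □^0◇^2ψ.
First-order correspondent: forall x exists w (x R^3 w & x R^2 w).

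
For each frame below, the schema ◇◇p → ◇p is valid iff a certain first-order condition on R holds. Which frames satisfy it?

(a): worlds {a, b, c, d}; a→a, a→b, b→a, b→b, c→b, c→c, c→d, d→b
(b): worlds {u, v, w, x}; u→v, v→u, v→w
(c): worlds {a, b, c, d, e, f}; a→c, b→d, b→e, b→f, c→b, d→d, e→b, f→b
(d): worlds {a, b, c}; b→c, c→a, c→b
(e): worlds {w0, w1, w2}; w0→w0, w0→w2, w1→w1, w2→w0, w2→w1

This is the axiom for transitivity; its first-order frame correspondent is ∀x ∀y ∀z (Rxy ∧ Ryz → Rxz).
(a): fails — Rcb and Rba but not Rca.
(b): fails — Ruv and Rvu but not Ruu.
(c): fails — Reb and Rbf but not Ref.
(d): fails — Rbc and Rca but not Rba.
(e): fails — Rw0w2 and Rw2w1 but not Rw0w1.
Valid on no frame.

none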